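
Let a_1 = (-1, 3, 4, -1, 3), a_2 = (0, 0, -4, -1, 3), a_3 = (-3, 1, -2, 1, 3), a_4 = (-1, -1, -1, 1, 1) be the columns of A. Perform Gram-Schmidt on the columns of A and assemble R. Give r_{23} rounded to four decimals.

q_1 = a_1/‖a_1‖ = (-1, 3, 4, -1, 3)/6.0000 = (-0.1667, 0.5000, 0.6667, -0.1667, 0.5000).
r_{12} = q_1·a_2 = -1.0000.
u_2 = a_2 + 1.0000·q_1 = (-0.1667, 0.5000, -3.3333, -1.1667, 3.5000).
‖u_2‖ = 5.0000, so q_2 = (-0.0333, 0.1000, -0.6667, -0.2333, 0.7000).
r_{23} = q_2·a_3 = 3.4000.

r_{23} = 3.4000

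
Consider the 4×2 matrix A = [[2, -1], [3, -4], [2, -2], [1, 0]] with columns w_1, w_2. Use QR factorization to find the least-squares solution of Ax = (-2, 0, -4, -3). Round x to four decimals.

w_1 = (2, 3, 2, 1); ‖w_1‖ = 4.2426, so q_1 = (0.4714, 0.7071, 0.4714, 0.2357).
q_1·w_2 = 0.4714·(-1) + 0.7071·(-4) + 0.4714·(-2) + 0.2357·0 = -4.2426.
u_2 = w_2 + 4.2426·q_1 = (1.0000, -1.0000, 0.0000, 1.0000).
‖u_2‖ = 1.7321, so q_2 = (0.5774, -0.5774, 0.0000, 0.5774).
Qᵀb = (-3.5355, -2.8868).
Back-substitute: x_2 = -2.8868/1.7321 = -1.6667.
x_1 = (-3.5355 + 4.2426·(-1.6667))/4.2426 = -2.5000.

x = (-2.5000, -1.6667)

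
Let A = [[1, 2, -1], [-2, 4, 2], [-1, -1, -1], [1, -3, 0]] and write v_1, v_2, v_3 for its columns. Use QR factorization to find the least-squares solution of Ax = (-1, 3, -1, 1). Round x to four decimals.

x = (0.0339, -0.0559, 1.4212)

v_1 = (1, -2, -1, 1); ‖v_1‖ = 2.6458, so e_1 = (0.3780, -0.7559, -0.3780, 0.3780).
e_1·v_2 = 0.3780·2 + (-0.7559)·4 + (-0.3780)·(-1) + 0.3780·(-3) = -3.0237.
u_2 = v_2 + 3.0237·e_1 = (3.1429, 1.7143, -2.1429, -1.8571).
‖u_2‖ = 4.5670, so e_2 = (0.6882, 0.3754, -0.4692, -0.4066).
e_1·v_3 = 0.3780·(-1) + (-0.7559)·2 + (-0.3780)·(-1) + 0.3780·0 = -1.5119; e_2·v_3 = 0.6882·(-1) + 0.3754·2 + (-0.4692)·(-1) + (-0.4066)·0 = 0.5318.
u_3 = v_3 + 1.5119·e_1 − 0.5318·e_2 = (-0.7945, 0.6575, -1.3219, 0.7877).
‖u_3‖ = 1.8524, so e_3 = (-0.4289, 0.3550, -0.7136, 0.4252).
Qᵀb = (-1.8898, 0.5005, 2.6326).
Back-substitute: x_3 = 2.6326/1.8524 = 1.4212.
x_2 = (0.5005 − 0.5318·1.4212)/4.5670 = -0.0559.
x_1 = (-1.8898 + 3.0237·(-0.0559) + 1.5119·1.4212)/2.6458 = 0.0339.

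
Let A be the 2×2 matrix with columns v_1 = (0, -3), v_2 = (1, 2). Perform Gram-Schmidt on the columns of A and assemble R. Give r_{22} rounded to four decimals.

v_1 = (0, -3); ‖v_1‖ = 3.0000, so e_1 = (0.0000, -1.0000).
e_1·v_2 = 0.0000·1 + (-1.0000)·2 = -2.0000.
u_2 = v_2 + 2.0000·e_1 = (1.0000, 0.0000).
r_{22} = ‖u_2‖ = 1.0000.

r_{22} = 1.0000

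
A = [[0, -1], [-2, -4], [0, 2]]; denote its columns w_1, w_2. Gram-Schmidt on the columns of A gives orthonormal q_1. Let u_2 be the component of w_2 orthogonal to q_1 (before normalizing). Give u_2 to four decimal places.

q_1 = w_1/‖w_1‖ = (0, -2, 0)/2.0000 = (0.0000, -1.0000, 0.0000).
r_{12} = q_1·w_2 = 4.0000.
u_2 = w_2 − 4.0000·q_1 = (-1.0000, 0.0000, 2.0000).

u_2 = (-1.0000, 0.0000, 2.0000)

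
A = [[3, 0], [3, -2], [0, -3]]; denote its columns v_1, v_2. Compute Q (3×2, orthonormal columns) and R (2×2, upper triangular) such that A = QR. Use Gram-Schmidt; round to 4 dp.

Q = [[0.7071, 0.3015], [0.7071, -0.3015], [0.0000, -0.9045]], R = [[4.2426, -1.4142], [0.0000, 3.3166]]

e_1 = v_1/‖v_1‖ = (3, 3, 0)/4.2426 = (0.7071, 0.7071, 0.0000).
r_{12} = e_1·v_2 = -1.4142.
u_2 = v_2 + 1.4142·e_1 = (1.0000, -1.0000, -3.0000).
‖u_2‖ = 3.3166, so e_2 = (0.3015, -0.3015, -0.9045).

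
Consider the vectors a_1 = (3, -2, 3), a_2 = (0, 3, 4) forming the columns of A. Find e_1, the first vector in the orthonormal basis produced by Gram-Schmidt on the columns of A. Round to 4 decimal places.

a_1 = (3, -2, 3); ‖a_1‖ = 4.6904, so e_1 = (0.6396, -0.4264, 0.6396).

e_1 = (0.6396, -0.4264, 0.6396)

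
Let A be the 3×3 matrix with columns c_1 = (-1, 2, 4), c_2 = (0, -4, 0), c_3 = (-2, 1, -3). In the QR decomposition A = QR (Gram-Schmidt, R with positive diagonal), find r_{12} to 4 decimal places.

q_1 = c_1/‖c_1‖ = (-1, 2, 4)/4.5826 = (-0.2182, 0.4364, 0.8729).
r_{12} = q_1·c_2 = -1.7457.

r_{12} = -1.7457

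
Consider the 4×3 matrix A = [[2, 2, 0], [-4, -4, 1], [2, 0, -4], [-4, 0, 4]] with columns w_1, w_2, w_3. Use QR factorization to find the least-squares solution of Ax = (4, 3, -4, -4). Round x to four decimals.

x = (4.5647, -4.0706, 3.4706)

w_1 = (2, -4, 2, -4); ‖w_1‖ = 6.3246, so e_1 = (0.3162, -0.6325, 0.3162, -0.6325).
e_1·w_2 = 0.3162·2 + (-0.6325)·(-4) + 0.3162·0 + (-0.6325)·0 = 3.1623.
u_2 = w_2 − 3.1623·e_1 = (1.0000, -2.0000, -1.0000, 2.0000).
‖u_2‖ = 3.1623, so e_2 = (0.3162, -0.6325, -0.3162, 0.6325).
e_1·w_3 = 0.3162·0 + (-0.6325)·1 + 0.3162·(-4) + (-0.6325)·4 = -4.4272; e_2·w_3 = 0.3162·0 + (-0.6325)·1 + (-0.3162)·(-4) + 0.6325·4 = 3.1623.
u_3 = w_3 + 4.4272·e_1 − 3.1623·e_2 = (0.4000, 0.2000, -1.6000, -0.8000).
‖u_3‖ = 1.8439, so e_3 = (0.2169, 0.1085, -0.8677, -0.4339).
Qᵀb = (0.6325, -1.8974, 6.3994).
Back-substitute: x_3 = 6.3994/1.8439 = 3.4706.
x_2 = (-1.8974 − 3.1623·3.4706)/3.1623 = -4.0706.
x_1 = (0.6325 − 3.1623·(-4.0706) + 4.4272·3.4706)/6.3246 = 4.5647.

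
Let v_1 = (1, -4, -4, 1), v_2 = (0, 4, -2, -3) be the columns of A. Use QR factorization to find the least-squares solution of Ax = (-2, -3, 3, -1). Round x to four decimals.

v_1 = (1, -4, -4, 1); ‖v_1‖ = 5.8310, so e_1 = (0.1715, -0.6860, -0.6860, 0.1715).
e_1·v_2 = 0.1715·0 + (-0.6860)·4 + (-0.6860)·(-2) + 0.1715·(-3) = -1.8865.
u_2 = v_2 + 1.8865·e_1 = (0.3235, 2.7059, -3.2941, -2.6765).
‖u_2‖ = 5.0439, so e_2 = (0.0641, 0.5365, -0.6531, -0.5306).
Qᵀb = (-0.5145, -3.1663).
Back-substitute: x_2 = -3.1663/5.0439 = -0.6277.
x_1 = (-0.5145 + 1.8865·(-0.6277))/5.8310 = -0.2913.

x = (-0.2913, -0.6277)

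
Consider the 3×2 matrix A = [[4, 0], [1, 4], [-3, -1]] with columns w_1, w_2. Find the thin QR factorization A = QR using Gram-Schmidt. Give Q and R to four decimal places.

Q = [[0.7845, -0.2770], [0.1961, 0.9596], [-0.5883, -0.0495]], R = [[5.0990, 1.3728], [0.0000, 3.8879]]

e_1 = w_1/‖w_1‖ = (4, 1, -3)/5.0990 = (0.7845, 0.1961, -0.5883).
r_{12} = e_1·w_2 = 1.3728.
u_2 = w_2 − 1.3728·e_1 = (-1.0769, 3.7308, -0.1923).
‖u_2‖ = 3.8879, so e_2 = (-0.2770, 0.9596, -0.0495).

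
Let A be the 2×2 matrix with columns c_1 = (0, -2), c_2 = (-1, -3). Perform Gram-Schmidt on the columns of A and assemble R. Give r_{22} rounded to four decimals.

c_1 = (0, -2); ‖c_1‖ = 2.0000, so e_1 = (0.0000, -1.0000).
e_1·c_2 = 0.0000·(-1) + (-1.0000)·(-3) = 3.0000.
u_2 = c_2 − 3.0000·e_1 = (-1.0000, 0.0000).
r_{22} = ‖u_2‖ = 1.0000.

r_{22} = 1.0000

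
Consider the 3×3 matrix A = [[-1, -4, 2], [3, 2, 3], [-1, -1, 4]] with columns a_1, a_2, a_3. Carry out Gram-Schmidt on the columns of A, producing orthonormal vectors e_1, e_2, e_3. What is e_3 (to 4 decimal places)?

e_3 = (-0.0953, 0.2860, 0.9535)

a_1 = (-1, 3, -1); ‖a_1‖ = 3.3166, so e_1 = (-0.3015, 0.9045, -0.3015).
e_1·a_2 = (-0.3015)·(-4) + 0.9045·2 + (-0.3015)·(-1) = 3.3166.
u_2 = a_2 − 3.3166·e_1 = (-3.0000, -1.0000, 0.0000).
‖u_2‖ = 3.1623, so e_2 = (-0.9487, -0.3162, 0.0000).
e_1·a_3 = (-0.3015)·2 + 0.9045·3 + (-0.3015)·4 = 0.9045; e_2·a_3 = (-0.9487)·2 + (-0.3162)·3 + 0.0000·4 = -2.8460.
u_3 = a_3 − 0.9045·e_1 + 2.8460·e_2 = (-0.4273, 1.2818, 4.2727).
‖u_3‖ = 4.4813, so e_3 = (-0.0953, 0.2860, 0.9535).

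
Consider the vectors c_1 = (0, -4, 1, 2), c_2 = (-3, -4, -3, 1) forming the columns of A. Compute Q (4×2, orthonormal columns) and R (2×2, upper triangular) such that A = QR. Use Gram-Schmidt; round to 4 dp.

q_1 = c_1/‖c_1‖ = (0, -4, 1, 2)/4.5826 = (0.0000, -0.8729, 0.2182, 0.4364).
r_{12} = q_1·c_2 = 3.2733.
u_2 = c_2 − 3.2733·q_1 = (-3.0000, -1.1429, -3.7143, -0.4286).
‖u_2‖ = 4.9281, so q_2 = (-0.6088, -0.2319, -0.7537, -0.0870).

Q = [[0.0000, -0.6088], [-0.8729, -0.2319], [0.2182, -0.7537], [0.4364, -0.0870]], R = [[4.5826, 3.2733], [0.0000, 4.9281]]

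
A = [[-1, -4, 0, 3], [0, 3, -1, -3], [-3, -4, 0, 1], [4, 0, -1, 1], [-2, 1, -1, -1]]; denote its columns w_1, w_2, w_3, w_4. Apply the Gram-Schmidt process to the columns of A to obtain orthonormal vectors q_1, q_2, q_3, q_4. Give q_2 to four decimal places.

q_2 = (-0.5933, 0.5037, -0.4366, -0.3134, 0.3246)

q_1 = w_1/‖w_1‖ = (-1, 0, -3, 4, -2)/5.4772 = (-0.1826, 0.0000, -0.5477, 0.7303, -0.3651).
r_{12} = q_1·w_2 = 2.5560.
u_2 = w_2 − 2.5560·q_1 = (-3.5333, 3.0000, -2.6000, -1.8667, 1.9333).
‖u_2‖ = 5.9554, so q_2 = (-0.5933, 0.5037, -0.4366, -0.3134, 0.3246).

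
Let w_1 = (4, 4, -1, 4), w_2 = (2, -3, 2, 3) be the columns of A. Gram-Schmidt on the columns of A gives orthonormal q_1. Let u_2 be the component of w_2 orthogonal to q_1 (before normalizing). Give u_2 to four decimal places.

w_1 = (4, 4, -1, 4); ‖w_1‖ = 7.0000, so q_1 = (0.5714, 0.5714, -0.1429, 0.5714).
q_1·w_2 = 0.5714·2 + 0.5714·(-3) + (-0.1429)·2 + 0.5714·3 = 0.8571.
u_2 = w_2 − 0.8571·q_1 = (1.5102, -3.4898, 2.1224, 2.5102).

u_2 = (1.5102, -3.4898, 2.1224, 2.5102)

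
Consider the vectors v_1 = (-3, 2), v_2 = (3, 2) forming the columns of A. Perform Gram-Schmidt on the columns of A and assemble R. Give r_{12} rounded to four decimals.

q_1 = v_1/‖v_1‖ = (-3, 2)/3.6056 = (-0.8321, 0.5547).
r_{12} = q_1·v_2 = -1.3868.

r_{12} = -1.3868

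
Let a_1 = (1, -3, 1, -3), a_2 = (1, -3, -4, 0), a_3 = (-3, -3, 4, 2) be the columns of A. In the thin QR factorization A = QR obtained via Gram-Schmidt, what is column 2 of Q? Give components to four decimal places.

a_1 = (1, -3, 1, -3); ‖a_1‖ = 4.4721, so q_1 = (0.2236, -0.6708, 0.2236, -0.6708).
q_1·a_2 = 0.2236·1 + (-0.6708)·(-3) + 0.2236·(-4) + (-0.6708)·0 = 1.3416.
u_2 = a_2 − 1.3416·q_1 = (0.7000, -2.1000, -4.3000, 0.9000).
‖u_2‖ = 4.9193, so q_2 = (0.1423, -0.4269, -0.8741, 0.1830).

q_2 = (0.1423, -0.4269, -0.8741, 0.1830)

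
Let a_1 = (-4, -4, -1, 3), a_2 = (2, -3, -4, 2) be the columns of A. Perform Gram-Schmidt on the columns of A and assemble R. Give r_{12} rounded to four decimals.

q_1 = a_1/‖a_1‖ = (-4, -4, -1, 3)/6.4807 = (-0.6172, -0.6172, -0.1543, 0.4629).
r_{12} = q_1·a_2 = 2.1602.

r_{12} = 2.1602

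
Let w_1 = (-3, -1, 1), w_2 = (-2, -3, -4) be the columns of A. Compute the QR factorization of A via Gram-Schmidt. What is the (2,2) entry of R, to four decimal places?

r_{22} = 5.1698

e_1 = w_1/‖w_1‖ = (-3, -1, 1)/3.3166 = (-0.9045, -0.3015, 0.3015).
r_{12} = e_1·w_2 = 1.5076.
u_2 = w_2 − 1.5076·e_1 = (-0.6364, -2.5455, -4.4545).
r_{22} = ‖u_2‖ = 5.1698.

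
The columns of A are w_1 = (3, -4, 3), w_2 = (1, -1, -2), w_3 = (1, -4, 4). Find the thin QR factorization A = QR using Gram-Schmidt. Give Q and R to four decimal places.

Q = [[0.5145, 0.3731, -0.7720], [-0.6860, -0.3611, -0.6317], [0.5145, -0.8546, -0.0702]], R = [[5.8310, 0.1715, 5.3165], [0.0000, 2.4435, -1.6009], [0.0000, 0.0000, 1.4739]]

e_1 = w_1/‖w_1‖ = (3, -4, 3)/5.8310 = (0.5145, -0.6860, 0.5145).
r_{12} = e_1·w_2 = 0.1715.
u_2 = w_2 − 0.1715·e_1 = (0.9118, -0.8824, -2.0882).
‖u_2‖ = 2.4435, so e_2 = (0.3731, -0.3611, -0.8546).
r_{13} = e_1·w_3 = 5.3165; r_{23} = e_2·w_3 = -1.6009.
u_3 = w_3 − 5.3165·e_1 + 1.6009·e_2 = (-1.1379, -0.9310, -0.1034).
‖u_3‖ = 1.4739, so e_3 = (-0.7720, -0.6317, -0.0702).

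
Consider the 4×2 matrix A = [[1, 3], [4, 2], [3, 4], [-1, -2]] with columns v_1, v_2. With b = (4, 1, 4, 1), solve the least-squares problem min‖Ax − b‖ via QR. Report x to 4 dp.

x = (-0.2744, 1.0564)

q_1 = v_1/‖v_1‖ = (1, 4, 3, -1)/5.1962 = (0.1925, 0.7698, 0.5774, -0.1925).
r_{12} = q_1·v_2 = 4.8113.
u_2 = v_2 − 4.8113·q_1 = (2.0741, -1.7037, 1.2222, -1.0741).
‖u_2‖ = 3.1388, so q_2 = (0.6608, -0.5428, 0.3894, -0.3422).
Qᵀb = (3.6566, 3.3158).
Back-substitute: x_2 = 3.3158/3.1388 = 1.0564.
x_1 = (3.6566 − 4.8113·1.0564)/5.1962 = -0.2744.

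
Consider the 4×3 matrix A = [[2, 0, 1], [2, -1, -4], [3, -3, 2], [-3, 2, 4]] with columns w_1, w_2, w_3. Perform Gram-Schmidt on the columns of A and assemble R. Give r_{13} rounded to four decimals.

w_1 = (2, 2, 3, -3); ‖w_1‖ = 5.0990, so q_1 = (0.3922, 0.3922, 0.5883, -0.5883).
r_{13} = q_1·w_3 = -2.3534.

r_{13} = -2.3534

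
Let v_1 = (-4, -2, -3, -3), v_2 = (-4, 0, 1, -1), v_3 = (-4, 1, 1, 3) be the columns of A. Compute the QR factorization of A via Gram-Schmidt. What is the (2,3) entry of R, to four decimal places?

v_1 = (-4, -2, -3, -3); ‖v_1‖ = 6.1644, so q_1 = (-0.6489, -0.3244, -0.4867, -0.4867).
q_1·v_2 = (-0.6489)·(-4) + (-0.3244)·0 + (-0.4867)·1 + (-0.4867)·(-1) = 2.5955.
u_2 = v_2 − 2.5955·q_1 = (-2.3158, 0.8421, 2.2632, 0.2632).
‖u_2‖ = 3.3561, so q_2 = (-0.6900, 0.2509, 0.6743, 0.0784).
r_{23} = q_2·v_3 = 3.9206.

r_{23} = 3.9206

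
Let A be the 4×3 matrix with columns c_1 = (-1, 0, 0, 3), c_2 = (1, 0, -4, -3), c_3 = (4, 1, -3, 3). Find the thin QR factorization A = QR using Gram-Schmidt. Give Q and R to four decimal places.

Q = [[-0.3162, 0.0000, 0.9283], [0.0000, 0.0000, 0.2063], [0.0000, -1.0000, 0.0000], [0.9487, 0.0000, 0.3094]], R = [[3.1623, -3.1623, 1.5811], [0.0000, 4.0000, 3.0000], [0.0000, 0.0000, 4.8477]]

c_1 = (-1, 0, 0, 3); ‖c_1‖ = 3.1623, so q_1 = (-0.3162, 0.0000, 0.0000, 0.9487).
q_1·c_2 = (-0.3162)·1 + 0.0000·0 + 0.0000·(-4) + 0.9487·(-3) = -3.1623.
u_2 = c_2 + 3.1623·q_1 = (0.0000, 0.0000, -4.0000, 0.0000).
‖u_2‖ = 4.0000, so q_2 = (0.0000, 0.0000, -1.0000, 0.0000).
q_1·c_3 = (-0.3162)·4 + 0.0000·1 + 0.0000·(-3) + 0.9487·3 = 1.5811; q_2·c_3 = 0.0000·4 + 0.0000·1 + (-1.0000)·(-3) + (0.0000)·3 = 3.0000.
u_3 = c_3 − 1.5811·q_1 − 3.0000·q_2 = (4.5000, 1.0000, 0.0000, 1.5000).
‖u_3‖ = 4.8477, so q_3 = (0.9283, 0.2063, 0.0000, 0.3094).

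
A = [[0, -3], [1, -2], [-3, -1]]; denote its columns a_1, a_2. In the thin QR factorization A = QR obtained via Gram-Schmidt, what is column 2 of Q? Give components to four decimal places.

e_2 = (-0.8047, -0.5633, -0.1878)

a_1 = (0, 1, -3); ‖a_1‖ = 3.1623, so e_1 = (0.0000, 0.3162, -0.9487).
e_1·a_2 = 0.0000·(-3) + 0.3162·(-2) + (-0.9487)·(-1) = 0.3162.
u_2 = a_2 − 0.3162·e_1 = (-3.0000, -2.1000, -0.7000).
‖u_2‖ = 3.7283, so e_2 = (-0.8047, -0.5633, -0.1878).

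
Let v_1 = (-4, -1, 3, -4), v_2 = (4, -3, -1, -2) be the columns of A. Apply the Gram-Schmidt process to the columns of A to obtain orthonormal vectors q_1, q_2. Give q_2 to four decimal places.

q_2 = (0.6068, -0.5979, -0.0803, -0.5176)

v_1 = (-4, -1, 3, -4); ‖v_1‖ = 6.4807, so q_1 = (-0.6172, -0.1543, 0.4629, -0.6172).
q_1·v_2 = (-0.6172)·4 + (-0.1543)·(-3) + 0.4629·(-1) + (-0.6172)·(-2) = -1.2344.
u_2 = v_2 + 1.2344·q_1 = (3.2381, -3.1905, -0.4286, -2.7619).
‖u_2‖ = 5.3363, so q_2 = (0.6068, -0.5979, -0.0803, -0.5176).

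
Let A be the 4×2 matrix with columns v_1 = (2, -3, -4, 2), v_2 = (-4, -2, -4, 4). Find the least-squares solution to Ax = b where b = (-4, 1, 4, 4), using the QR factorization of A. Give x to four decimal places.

v_1 = (2, -3, -4, 2); ‖v_1‖ = 5.7446, so e_1 = (0.3482, -0.5222, -0.6963, 0.3482).
e_1·v_2 = 0.3482·(-4) + (-0.5222)·(-2) + (-0.6963)·(-4) + 0.3482·4 = 3.8297.
u_2 = v_2 − 3.8297·e_1 = (-5.3333, 0.0000, -1.3333, 2.6667).
‖u_2‖ = 6.1101, so e_2 = (-0.8729, 0.0000, -0.2182, 0.4364).
Qᵀb = (-3.3075, 4.3644).
Back-substitute: x_2 = 4.3644/6.1101 = 0.7143.
x_1 = (-3.3075 − 3.8297·0.7143)/5.7446 = -1.0519.

x = (-1.0519, 0.7143)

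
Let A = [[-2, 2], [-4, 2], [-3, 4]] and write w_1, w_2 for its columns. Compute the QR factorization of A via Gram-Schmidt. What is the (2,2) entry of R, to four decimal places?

w_1 = (-2, -4, -3); ‖w_1‖ = 5.3852, so q_1 = (-0.3714, -0.7428, -0.5571).
q_1·w_2 = (-0.3714)·2 + (-0.7428)·2 + (-0.5571)·4 = -4.4567.
u_2 = w_2 + 4.4567·q_1 = (0.3448, -1.3103, 1.5172).
r_{22} = ‖u_2‖ = 2.0342.

r_{22} = 2.0342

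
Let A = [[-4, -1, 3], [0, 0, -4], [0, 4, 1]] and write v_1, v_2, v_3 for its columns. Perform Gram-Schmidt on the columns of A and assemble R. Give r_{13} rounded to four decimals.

r_{13} = -3.0000

v_1 = (-4, 0, 0); ‖v_1‖ = 4.0000, so q_1 = (-1.0000, 0.0000, 0.0000).
r_{13} = q_1·v_3 = -3.0000.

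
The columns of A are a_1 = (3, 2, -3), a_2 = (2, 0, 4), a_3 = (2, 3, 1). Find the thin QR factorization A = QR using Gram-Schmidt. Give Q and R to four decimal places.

Q = [[0.6396, 0.6576, -0.3980], [0.4264, 0.1273, 0.8955], [-0.6396, 0.7425, 0.1990]], R = [[4.6904, -1.2792, 1.9188], [0.0000, 4.2853, 2.4396], [0.0000, 0.0000, 2.0896]]

a_1 = (3, 2, -3); ‖a_1‖ = 4.6904, so q_1 = (0.6396, 0.4264, -0.6396).
q_1·a_2 = 0.6396·2 + 0.4264·0 + (-0.6396)·4 = -1.2792.
u_2 = a_2 + 1.2792·q_1 = (2.8182, 0.5455, 3.1818).
‖u_2‖ = 4.2853, so q_2 = (0.6576, 0.1273, 0.7425).
q_1·a_3 = 0.6396·2 + 0.4264·3 + (-0.6396)·1 = 1.9188; q_2·a_3 = 0.6576·2 + 0.1273·3 + 0.7425·1 = 2.4396.
u_3 = a_3 − 1.9188·q_1 − 2.4396·q_2 = (-0.8317, 1.8713, 0.4158).
‖u_3‖ = 2.0896, so q_3 = (-0.3980, 0.8955, 0.1990).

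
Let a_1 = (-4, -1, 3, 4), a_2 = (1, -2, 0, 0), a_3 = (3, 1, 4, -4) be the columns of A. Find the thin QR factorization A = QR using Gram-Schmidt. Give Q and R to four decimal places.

a_1 = (-4, -1, 3, 4); ‖a_1‖ = 6.4807, so q_1 = (-0.6172, -0.1543, 0.4629, 0.6172).
q_1·a_2 = (-0.6172)·1 + (-0.1543)·(-2) + 0.4629·0 + 0.6172·0 = -0.3086.
u_2 = a_2 + 0.3086·q_1 = (0.8095, -2.0476, 0.1429, 0.1905).
‖u_2‖ = 2.2147, so q_2 = (0.3655, -0.9246, 0.0645, 0.0860).
q_1·a_3 = (-0.6172)·3 + (-0.1543)·1 + 0.4629·4 + 0.6172·(-4) = -2.6232; q_2·a_3 = 0.3655·3 + (-0.9246)·1 + 0.0645·4 + 0.0860·(-4) = 0.0860.
u_3 = a_3 + 2.6232·q_1 − 0.0860·q_2 = (1.3495, 0.6748, 5.2087, -2.3883).
‖u_3‖ = 5.9255, so q_3 = (0.2277, 0.1139, 0.8790, -0.4031).

Q = [[-0.6172, 0.3655, 0.2277], [-0.1543, -0.9246, 0.1139], [0.4629, 0.0645, 0.8790], [0.6172, 0.0860, -0.4031]], R = [[6.4807, -0.3086, -2.6232], [0.0000, 2.2147, 0.0860], [0.0000, 0.0000, 5.9255]]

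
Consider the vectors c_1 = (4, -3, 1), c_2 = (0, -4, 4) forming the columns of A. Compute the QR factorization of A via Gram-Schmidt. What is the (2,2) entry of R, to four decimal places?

r_{22} = 4.7068

c_1 = (4, -3, 1); ‖c_1‖ = 5.0990, so e_1 = (0.7845, -0.5883, 0.1961).
e_1·c_2 = 0.7845·0 + (-0.5883)·(-4) + 0.1961·4 = 3.1379.
u_2 = c_2 − 3.1379·e_1 = (-2.4615, -2.1538, 3.3846).
r_{22} = ‖u_2‖ = 4.7068.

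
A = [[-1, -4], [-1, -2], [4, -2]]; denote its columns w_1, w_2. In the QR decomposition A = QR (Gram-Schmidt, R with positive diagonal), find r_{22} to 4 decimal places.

w_1 = (-1, -1, 4); ‖w_1‖ = 4.2426, so e_1 = (-0.2357, -0.2357, 0.9428).
e_1·w_2 = (-0.2357)·(-4) + (-0.2357)·(-2) + 0.9428·(-2) = -0.4714.
u_2 = w_2 + 0.4714·e_1 = (-4.1111, -2.1111, -1.5556).
r_{22} = ‖u_2‖ = 4.8762.

r_{22} = 4.8762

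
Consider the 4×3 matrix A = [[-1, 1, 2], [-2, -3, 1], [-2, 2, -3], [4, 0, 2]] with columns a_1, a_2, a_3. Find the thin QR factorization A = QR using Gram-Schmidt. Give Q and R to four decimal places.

Q = [[-0.2000, 0.2783, 0.9297], [-0.4000, -0.7815, 0.0794], [-0.4000, 0.5567, -0.3457], [0.8000, -0.0428, 0.0993]], R = [[5.0000, 0.2000, 2.0000], [0.0000, 3.7363, -1.9806], [0.0000, 0.0000, 3.1745]]

a_1 = (-1, -2, -2, 4); ‖a_1‖ = 5.0000, so q_1 = (-0.2000, -0.4000, -0.4000, 0.8000).
q_1·a_2 = (-0.2000)·1 + (-0.4000)·(-3) + (-0.4000)·2 + 0.8000·0 = 0.2000.
u_2 = a_2 − 0.2000·q_1 = (1.0400, -2.9200, 2.0800, -0.1600).
‖u_2‖ = 3.7363, so q_2 = (0.2783, -0.7815, 0.5567, -0.0428).
q_1·a_3 = (-0.2000)·2 + (-0.4000)·1 + (-0.4000)·(-3) + 0.8000·2 = 2.0000; q_2·a_3 = 0.2783·2 + (-0.7815)·1 + 0.5567·(-3) + (-0.0428)·2 = -1.9806.
u_3 = a_3 − 2.0000·q_1 + 1.9806·q_2 = (2.9513, 0.2521, -1.0974, 0.3152).
‖u_3‖ = 3.1745, so q_3 = (0.9297, 0.0794, -0.3457, 0.0993).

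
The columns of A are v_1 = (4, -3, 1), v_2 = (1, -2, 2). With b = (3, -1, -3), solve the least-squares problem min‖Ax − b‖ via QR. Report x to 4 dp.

x = (1.3333, -1.8889)

v_1 = (4, -3, 1); ‖v_1‖ = 5.0990, so q_1 = (0.7845, -0.5883, 0.1961).
q_1·v_2 = 0.7845·1 + (-0.5883)·(-2) + 0.1961·2 = 2.3534.
u_2 = v_2 − 2.3534·q_1 = (-0.8462, -0.6154, 1.5385).
‖u_2‖ = 1.8605, so q_2 = (-0.4548, -0.3308, 0.8269).
Qᵀb = (2.3534, -3.5143).
Back-substitute: x_2 = -3.5143/1.8605 = -1.8889.
x_1 = (2.3534 − 2.3534·(-1.8889))/5.0990 = 1.3333.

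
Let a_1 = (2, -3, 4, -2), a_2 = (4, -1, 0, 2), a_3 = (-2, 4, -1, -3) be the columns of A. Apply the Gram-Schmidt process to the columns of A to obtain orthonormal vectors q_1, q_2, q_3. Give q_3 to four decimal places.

q_3 = (0.4535, 0.6926, 0.0123, -0.5608)

a_1 = (2, -3, 4, -2); ‖a_1‖ = 5.7446, so q_1 = (0.3482, -0.5222, 0.6963, -0.3482).
q_1·a_2 = 0.3482·4 + (-0.5222)·(-1) + 0.6963·0 + (-0.3482)·2 = 1.2185.
u_2 = a_2 − 1.2185·q_1 = (3.5758, -0.3636, -0.8485, 2.4242).
‖u_2‖ = 4.4176, so q_2 = (0.8094, -0.0823, -0.1921, 0.5488).
q_1·a_3 = 0.3482·(-2) + (-0.5222)·4 + 0.6963·(-1) + (-0.3482)·(-3) = -2.4371; q_2·a_3 = 0.8094·(-2) + (-0.0823)·4 + (-0.1921)·(-1) + 0.5488·(-3) = -3.4024.
u_3 = a_3 + 2.4371·q_1 + 3.4024·q_2 = (1.6025, 2.4472, 0.0435, -1.9814).
‖u_3‖ = 3.5333, so q_3 = (0.4535, 0.6926, 0.0123, -0.5608).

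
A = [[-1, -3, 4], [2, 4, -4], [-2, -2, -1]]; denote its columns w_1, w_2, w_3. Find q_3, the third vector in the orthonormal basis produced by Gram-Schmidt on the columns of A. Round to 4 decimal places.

w_1 = (-1, 2, -2); ‖w_1‖ = 3.0000, so q_1 = (-0.3333, 0.6667, -0.6667).
q_1·w_2 = (-0.3333)·(-3) + 0.6667·4 + (-0.6667)·(-2) = 5.0000.
u_2 = w_2 − 5.0000·q_1 = (-1.3333, 0.6667, 1.3333).
‖u_2‖ = 2.0000, so q_2 = (-0.6667, 0.3333, 0.6667).
q_1·w_3 = (-0.3333)·4 + 0.6667·(-4) + (-0.6667)·(-1) = -3.3333; q_2·w_3 = (-0.6667)·4 + 0.3333·(-4) + 0.6667·(-1) = -4.6667.
u_3 = w_3 + 3.3333·q_1 + 4.6667·q_2 = (-0.2222, -0.2222, -0.1111).
‖u_3‖ = 0.3333, so q_3 = (-0.6667, -0.6667, -0.3333).

q_3 = (-0.6667, -0.6667, -0.3333)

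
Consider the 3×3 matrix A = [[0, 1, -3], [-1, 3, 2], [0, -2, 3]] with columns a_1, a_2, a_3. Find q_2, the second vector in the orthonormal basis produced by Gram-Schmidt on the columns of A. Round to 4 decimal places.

q_2 = (0.4472, 0.0000, -0.8944)

q_1 = a_1/‖a_1‖ = (0, -1, 0)/1.0000 = (0.0000, -1.0000, 0.0000).
r_{12} = q_1·a_2 = -3.0000.
u_2 = a_2 + 3.0000·q_1 = (1.0000, 0.0000, -2.0000).
‖u_2‖ = 2.2361, so q_2 = (0.4472, 0.0000, -0.8944).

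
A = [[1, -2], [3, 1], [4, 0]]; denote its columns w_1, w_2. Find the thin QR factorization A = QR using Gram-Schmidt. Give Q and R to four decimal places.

e_1 = w_1/‖w_1‖ = (1, 3, 4)/5.0990 = (0.1961, 0.5883, 0.7845).
r_{12} = e_1·w_2 = 0.1961.
u_2 = w_2 − 0.1961·e_1 = (-2.0385, 0.8846, -0.1538).
‖u_2‖ = 2.2275, so e_2 = (-0.9152, 0.3971, -0.0691).

Q = [[0.1961, -0.9152], [0.5883, 0.3971], [0.7845, -0.0691]], R = [[5.0990, 0.1961], [0.0000, 2.2275]]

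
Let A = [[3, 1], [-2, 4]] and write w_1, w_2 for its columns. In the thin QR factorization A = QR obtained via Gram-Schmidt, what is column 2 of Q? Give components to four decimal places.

q_1 = w_1/‖w_1‖ = (3, -2)/3.6056 = (0.8321, -0.5547).
r_{12} = q_1·w_2 = -1.3868.
u_2 = w_2 + 1.3868·q_1 = (2.1538, 3.2308).
‖u_2‖ = 3.8829, so q_2 = (0.5547, 0.8321).

q_2 = (0.5547, 0.8321)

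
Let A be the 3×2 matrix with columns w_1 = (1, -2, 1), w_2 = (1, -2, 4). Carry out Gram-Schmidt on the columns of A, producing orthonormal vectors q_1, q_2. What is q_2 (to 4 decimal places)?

w_1 = (1, -2, 1); ‖w_1‖ = 2.4495, so q_1 = (0.4082, -0.8165, 0.4082).
q_1·w_2 = 0.4082·1 + (-0.8165)·(-2) + 0.4082·4 = 3.6742.
u_2 = w_2 − 3.6742·q_1 = (-0.5000, 1.0000, 2.5000).
‖u_2‖ = 2.7386, so q_2 = (-0.1826, 0.3651, 0.9129).

q_2 = (-0.1826, 0.3651, 0.9129)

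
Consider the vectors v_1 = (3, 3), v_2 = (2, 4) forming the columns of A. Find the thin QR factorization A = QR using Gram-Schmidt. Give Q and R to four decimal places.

Q = [[0.7071, -0.7071], [0.7071, 0.7071]], R = [[4.2426, 4.2426], [0.0000, 1.4142]]

q_1 = v_1/‖v_1‖ = (3, 3)/4.2426 = (0.7071, 0.7071).
r_{12} = q_1·v_2 = 4.2426.
u_2 = v_2 − 4.2426·q_1 = (-1.0000, 1.0000).
‖u_2‖ = 1.4142, so q_2 = (-0.7071, 0.7071).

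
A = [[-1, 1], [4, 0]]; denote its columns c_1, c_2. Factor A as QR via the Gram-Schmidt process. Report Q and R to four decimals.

Q = [[-0.2425, 0.9701], [0.9701, 0.2425]], R = [[4.1231, -0.2425], [0.0000, 0.9701]]

c_1 = (-1, 4); ‖c_1‖ = 4.1231, so e_1 = (-0.2425, 0.9701).
e_1·c_2 = (-0.2425)·1 + 0.9701·0 = -0.2425.
u_2 = c_2 + 0.2425·e_1 = (0.9412, 0.2353).
‖u_2‖ = 0.9701, so e_2 = (0.9701, 0.2425).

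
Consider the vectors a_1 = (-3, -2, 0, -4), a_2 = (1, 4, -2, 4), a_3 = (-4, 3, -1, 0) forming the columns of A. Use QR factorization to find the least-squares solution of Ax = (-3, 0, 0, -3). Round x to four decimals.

a_1 = (-3, -2, 0, -4); ‖a_1‖ = 5.3852, so e_1 = (-0.5571, -0.3714, 0.0000, -0.7428).
e_1·a_2 = (-0.5571)·1 + (-0.3714)·4 + 0.0000·(-2) + (-0.7428)·4 = -5.0138.
u_2 = a_2 + 5.0138·e_1 = (-1.7931, 2.1379, -2.0000, 0.2759).
‖u_2‖ = 3.4441, so e_2 = (-0.5206, 0.6207, -0.5807, 0.0801).
e_1·a_3 = (-0.5571)·(-4) + (-0.3714)·3 + 0.0000·(-1) + (-0.7428)·0 = 1.1142; e_2·a_3 = (-0.5206)·(-4) + 0.6207·3 + (-0.5807)·(-1) + 0.0801·0 = 4.5254.
u_3 = a_3 − 1.1142·e_1 − 4.5254·e_2 = (-1.0233, 0.6047, 1.6279, 0.4651).
‖u_3‖ = 2.0686, so e_3 = (-0.4947, 0.2923, 0.7870, 0.2248).
Qᵀb = (3.8996, 1.3216, 0.8094).
Back-substitute: x_3 = 0.8094/2.0686 = 0.3913.
x_2 = (1.3216 − 4.5254·0.3913)/3.4441 = -0.1304.
x_1 = (3.8996 + 5.0138·(-0.1304) − 1.1142·0.3913)/5.3852 = 0.5217.

x = (0.5217, -0.1304, 0.3913)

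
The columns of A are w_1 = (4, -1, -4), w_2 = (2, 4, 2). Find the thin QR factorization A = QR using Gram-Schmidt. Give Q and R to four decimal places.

Q = [[0.6963, 0.5124], [-0.1741, 0.7999], [-0.6963, 0.3125]], R = [[5.7446, -0.6963], [0.0000, 4.8492]]

w_1 = (4, -1, -4); ‖w_1‖ = 5.7446, so q_1 = (0.6963, -0.1741, -0.6963).
q_1·w_2 = 0.6963·2 + (-0.1741)·4 + (-0.6963)·2 = -0.6963.
u_2 = w_2 + 0.6963·q_1 = (2.4848, 3.8788, 1.5152).
‖u_2‖ = 4.8492, so q_2 = (0.5124, 0.7999, 0.3125).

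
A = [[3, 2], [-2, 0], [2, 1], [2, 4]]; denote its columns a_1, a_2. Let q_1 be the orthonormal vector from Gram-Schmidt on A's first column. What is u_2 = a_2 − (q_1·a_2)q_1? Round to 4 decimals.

u_2 = (-0.2857, 1.5238, -0.5238, 2.4762)

q_1 = a_1/‖a_1‖ = (3, -2, 2, 2)/4.5826 = (0.6547, -0.4364, 0.4364, 0.4364).
r_{12} = q_1·a_2 = 3.4915.
u_2 = a_2 − 3.4915·q_1 = (-0.2857, 1.5238, -0.5238, 2.4762).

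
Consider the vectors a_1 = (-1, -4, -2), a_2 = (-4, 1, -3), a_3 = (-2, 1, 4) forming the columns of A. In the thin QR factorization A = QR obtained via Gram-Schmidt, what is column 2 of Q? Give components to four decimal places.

q_1 = a_1/‖a_1‖ = (-1, -4, -2)/4.5826 = (-0.2182, -0.8729, -0.4364).
r_{12} = q_1·a_2 = 1.3093.
u_2 = a_2 − 1.3093·q_1 = (-3.7143, 2.1429, -2.4286).
‖u_2‖ = 4.9281, so q_2 = (-0.7537, 0.4348, -0.4928).

q_2 = (-0.7537, 0.4348, -0.4928)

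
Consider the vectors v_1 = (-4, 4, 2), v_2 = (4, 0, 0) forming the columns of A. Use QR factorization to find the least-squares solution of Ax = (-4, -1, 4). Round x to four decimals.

x = (0.2000, -0.8000)

v_1 = (-4, 4, 2); ‖v_1‖ = 6.0000, so q_1 = (-0.6667, 0.6667, 0.3333).
q_1·v_2 = (-0.6667)·4 + 0.6667·0 + 0.3333·0 = -2.6667.
u_2 = v_2 + 2.6667·q_1 = (2.2222, 1.7778, 0.8889).
‖u_2‖ = 2.9814, so q_2 = (0.7454, 0.5963, 0.2981).
Qᵀb = (3.3333, -2.3851).
Back-substitute: x_2 = -2.3851/2.9814 = -0.8000.
x_1 = (3.3333 + 2.6667·(-0.8000))/6.0000 = 0.2000.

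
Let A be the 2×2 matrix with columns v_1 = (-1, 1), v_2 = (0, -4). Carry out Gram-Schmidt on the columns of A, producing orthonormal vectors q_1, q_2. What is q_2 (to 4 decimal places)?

q_2 = (-0.7071, -0.7071)

v_1 = (-1, 1); ‖v_1‖ = 1.4142, so q_1 = (-0.7071, 0.7071).
q_1·v_2 = (-0.7071)·0 + 0.7071·(-4) = -2.8284.
u_2 = v_2 + 2.8284·q_1 = (-2.0000, -2.0000).
‖u_2‖ = 2.8284, so q_2 = (-0.7071, -0.7071).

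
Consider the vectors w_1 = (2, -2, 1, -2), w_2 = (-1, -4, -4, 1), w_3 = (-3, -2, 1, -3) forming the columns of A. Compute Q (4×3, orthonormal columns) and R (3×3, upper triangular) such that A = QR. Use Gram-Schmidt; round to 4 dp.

Q = [[0.5547, -0.1715, -0.8044], [-0.5547, -0.6860, -0.1675], [0.2774, -0.6860, 0.2392], [-0.5547, 0.1715, -0.5173]], R = [[3.6056, 0.0000, 1.3868], [0.0000, 5.8310, 0.6860], [0.0000, 0.0000, 4.5394]]

w_1 = (2, -2, 1, -2); ‖w_1‖ = 3.6056, so e_1 = (0.5547, -0.5547, 0.2774, -0.5547).
e_1·w_2 = 0.5547·(-1) + (-0.5547)·(-4) + 0.2774·(-4) + (-0.5547)·1 = 0.0000.
u_2 = w_2 + 0.0000·e_1 = (-1.0000, -4.0000, -4.0000, 1.0000).
‖u_2‖ = 5.8310, so e_2 = (-0.1715, -0.6860, -0.6860, 0.1715).
e_1·w_3 = 0.5547·(-3) + (-0.5547)·(-2) + 0.2774·1 + (-0.5547)·(-3) = 1.3868; e_2·w_3 = (-0.1715)·(-3) + (-0.6860)·(-2) + (-0.6860)·1 + 0.1715·(-3) = 0.6860.
u_3 = w_3 − 1.3868·e_1 − 0.6860·e_2 = (-3.6516, -0.7602, 1.0860, -2.3484).
‖u_3‖ = 4.5394, so e_3 = (-0.8044, -0.1675, 0.2392, -0.5173).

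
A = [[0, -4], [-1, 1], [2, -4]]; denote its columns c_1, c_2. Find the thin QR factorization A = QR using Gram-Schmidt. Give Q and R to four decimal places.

e_1 = c_1/‖c_1‖ = (0, -1, 2)/2.2361 = (0.0000, -0.4472, 0.8944).
r_{12} = e_1·c_2 = -4.0249.
u_2 = c_2 + 4.0249·e_1 = (-4.0000, -0.8000, -0.4000).
‖u_2‖ = 4.0988, so e_2 = (-0.9759, -0.1952, -0.0976).

Q = [[0.0000, -0.9759], [-0.4472, -0.1952], [0.8944, -0.0976]], R = [[2.2361, -4.0249], [0.0000, 4.0988]]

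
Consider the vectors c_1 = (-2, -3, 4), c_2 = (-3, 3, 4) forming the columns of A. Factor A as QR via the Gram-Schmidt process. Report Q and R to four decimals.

c_1 = (-2, -3, 4); ‖c_1‖ = 5.3852, so q_1 = (-0.3714, -0.5571, 0.7428).
q_1·c_2 = (-0.3714)·(-3) + (-0.5571)·3 + 0.7428·4 = 2.4140.
u_2 = c_2 − 2.4140·q_1 = (-2.1034, 4.3448, 2.2069).
‖u_2‖ = 5.3078, so q_2 = (-0.3963, 0.8186, 0.4158).

Q = [[-0.3714, -0.3963], [-0.5571, 0.8186], [0.7428, 0.4158]], R = [[5.3852, 2.4140], [0.0000, 5.3078]]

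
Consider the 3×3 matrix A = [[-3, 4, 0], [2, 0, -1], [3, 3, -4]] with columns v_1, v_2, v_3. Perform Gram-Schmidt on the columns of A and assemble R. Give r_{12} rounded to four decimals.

r_{12} = -0.6396

v_1 = (-3, 2, 3); ‖v_1‖ = 4.6904, so e_1 = (-0.6396, 0.4264, 0.6396).
r_{12} = e_1·v_2 = -0.6396.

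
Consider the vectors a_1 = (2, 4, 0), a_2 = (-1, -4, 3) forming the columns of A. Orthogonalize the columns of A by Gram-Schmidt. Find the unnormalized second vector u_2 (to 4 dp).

a_1 = (2, 4, 0); ‖a_1‖ = 4.4721, so q_1 = (0.4472, 0.8944, 0.0000).
q_1·a_2 = 0.4472·(-1) + 0.8944·(-4) + 0.0000·3 = -4.0249.
u_2 = a_2 + 4.0249·q_1 = (0.8000, -0.4000, 3.0000).

u_2 = (0.8000, -0.4000, 3.0000)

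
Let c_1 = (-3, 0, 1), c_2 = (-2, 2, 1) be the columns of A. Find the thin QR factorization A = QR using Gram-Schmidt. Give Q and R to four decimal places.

Q = [[-0.9487, 0.0494], [0.0000, 0.9877], [0.3162, 0.1482]], R = [[3.1623, 2.2136], [0.0000, 2.0248]]

c_1 = (-3, 0, 1); ‖c_1‖ = 3.1623, so e_1 = (-0.9487, 0.0000, 0.3162).
e_1·c_2 = (-0.9487)·(-2) + 0.0000·2 + 0.3162·1 = 2.2136.
u_2 = c_2 − 2.2136·e_1 = (0.1000, 2.0000, 0.3000).
‖u_2‖ = 2.0248, so e_2 = (0.0494, 0.9877, 0.1482).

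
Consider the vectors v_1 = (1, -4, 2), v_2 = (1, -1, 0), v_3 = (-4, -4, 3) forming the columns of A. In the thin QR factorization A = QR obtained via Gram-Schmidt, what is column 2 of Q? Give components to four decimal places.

e_2 = (0.8468, -0.0529, -0.5293)

e_1 = v_1/‖v_1‖ = (1, -4, 2)/4.5826 = (0.2182, -0.8729, 0.4364).
r_{12} = e_1·v_2 = 1.0911.
u_2 = v_2 − 1.0911·e_1 = (0.7619, -0.0476, -0.4762).
‖u_2‖ = 0.8997, so e_2 = (0.8468, -0.0529, -0.5293).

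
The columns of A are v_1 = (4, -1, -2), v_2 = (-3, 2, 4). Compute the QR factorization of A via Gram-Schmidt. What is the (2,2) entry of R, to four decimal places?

v_1 = (4, -1, -2); ‖v_1‖ = 4.5826, so q_1 = (0.8729, -0.2182, -0.4364).
q_1·v_2 = 0.8729·(-3) + (-0.2182)·2 + (-0.4364)·4 = -4.8008.
u_2 = v_2 + 4.8008·q_1 = (1.1905, 0.9524, 1.9048).
r_{22} = ‖u_2‖ = 2.4398.

r_{22} = 2.4398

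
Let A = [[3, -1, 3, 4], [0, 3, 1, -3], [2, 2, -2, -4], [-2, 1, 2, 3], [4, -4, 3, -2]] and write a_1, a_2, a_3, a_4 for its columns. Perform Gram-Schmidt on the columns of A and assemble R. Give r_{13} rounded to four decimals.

a_1 = (3, 0, 2, -2, 4); ‖a_1‖ = 5.7446, so e_1 = (0.5222, 0.0000, 0.3482, -0.3482, 0.6963).
r_{13} = e_1·a_3 = 2.2630.

r_{13} = 2.2630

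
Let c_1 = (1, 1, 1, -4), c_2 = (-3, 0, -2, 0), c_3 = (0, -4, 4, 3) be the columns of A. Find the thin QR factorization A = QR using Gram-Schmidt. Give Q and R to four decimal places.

q_1 = c_1/‖c_1‖ = (1, 1, 1, -4)/4.3589 = (0.2294, 0.2294, 0.2294, -0.9177).
r_{12} = q_1·c_2 = -1.1471.
u_2 = c_2 + 1.1471·q_1 = (-2.7368, 0.2632, -1.7368, -1.0526).
‖u_2‖ = 3.4182, so q_2 = (-0.8007, 0.0770, -0.5081, -0.3079).
r_{13} = q_1·c_3 = -2.7530; r_{23} = q_2·c_3 = -3.2642.
u_3 = c_3 + 2.7530·q_1 + 3.2642·q_2 = (-1.9820, -3.1171, 2.9730, -0.5315).
‖u_3‖ = 4.7713, so q_3 = (-0.4154, -0.6533, 0.6231, -0.1114).

Q = [[0.2294, -0.8007, -0.4154], [0.2294, 0.0770, -0.6533], [0.2294, -0.5081, 0.6231], [-0.9177, -0.3079, -0.1114]], R = [[4.3589, -1.1471, -2.7530], [0.0000, 3.4182, -3.2642], [0.0000, 0.0000, 4.7713]]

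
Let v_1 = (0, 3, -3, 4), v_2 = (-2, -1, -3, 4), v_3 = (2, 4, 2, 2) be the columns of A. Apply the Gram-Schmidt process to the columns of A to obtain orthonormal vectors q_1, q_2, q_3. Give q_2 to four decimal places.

q_2 = (-0.5037, -0.7408, -0.2667, 0.3556)

q_1 = v_1/‖v_1‖ = (0, 3, -3, 4)/5.8310 = (0.0000, 0.5145, -0.5145, 0.6860).
r_{12} = q_1·v_2 = 3.7730.
u_2 = v_2 − 3.7730·q_1 = (-2.0000, -2.9412, -1.0588, 1.4118).
‖u_2‖ = 3.9705, so q_2 = (-0.5037, -0.7408, -0.2667, 0.3556).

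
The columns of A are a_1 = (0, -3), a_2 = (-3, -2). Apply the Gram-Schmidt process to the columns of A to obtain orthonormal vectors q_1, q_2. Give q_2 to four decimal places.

q_2 = (-1.0000, 0.0000)

q_1 = a_1/‖a_1‖ = (0, -3)/3.0000 = (0.0000, -1.0000).
r_{12} = q_1·a_2 = 2.0000.
u_2 = a_2 − 2.0000·q_1 = (-3.0000, 0.0000).
‖u_2‖ = 3.0000, so q_2 = (-1.0000, 0.0000).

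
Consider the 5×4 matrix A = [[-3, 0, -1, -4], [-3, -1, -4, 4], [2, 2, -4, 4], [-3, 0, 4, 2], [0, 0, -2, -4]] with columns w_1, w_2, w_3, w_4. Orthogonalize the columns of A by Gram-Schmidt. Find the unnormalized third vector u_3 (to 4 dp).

u_3 = (-0.9151, -4.7547, -2.3774, 4.0849, -2.0000)

w_1 = (-3, -3, 2, -3, 0); ‖w_1‖ = 5.5678, so q_1 = (-0.5388, -0.5388, 0.3592, -0.5388, 0.0000).
q_1·w_2 = (-0.5388)·0 + (-0.5388)·(-1) + 0.3592·2 + (-0.5388)·0 + 0.0000·0 = 1.2572.
u_2 = w_2 − 1.2572·q_1 = (0.6774, -0.3226, 1.5484, 0.6774, 0.0000).
‖u_2‖ = 1.8491, so q_2 = (0.3663, -0.1744, 0.8374, 0.3663, 0.0000).
q_1·w_3 = (-0.5388)·(-1) + (-0.5388)·(-4) + 0.3592·(-4) + (-0.5388)·4 + 0.0000·(-2) = -0.8980; q_2·w_3 = 0.3663·(-1) + (-0.1744)·(-4) + 0.8374·(-4) + 0.3663·4 + 0.0000·(-2) = -1.5526.
u_3 = w_3 + 0.8980·q_1 + 1.5526·q_2 = (-0.9151, -4.7547, -2.3774, 4.0849, -2.0000).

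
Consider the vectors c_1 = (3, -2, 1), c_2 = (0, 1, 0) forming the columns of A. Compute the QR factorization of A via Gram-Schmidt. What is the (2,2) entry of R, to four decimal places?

r_{22} = 0.8452

c_1 = (3, -2, 1); ‖c_1‖ = 3.7417, so q_1 = (0.8018, -0.5345, 0.2673).
q_1·c_2 = 0.8018·0 + (-0.5345)·1 + 0.2673·0 = -0.5345.
u_2 = c_2 + 0.5345·q_1 = (0.4286, 0.7143, 0.1429).
r_{22} = ‖u_2‖ = 0.8452.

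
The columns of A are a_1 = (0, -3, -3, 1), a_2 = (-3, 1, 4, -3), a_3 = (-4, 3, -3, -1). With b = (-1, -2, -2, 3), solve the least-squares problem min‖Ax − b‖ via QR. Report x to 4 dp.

a_1 = (0, -3, -3, 1); ‖a_1‖ = 4.3589, so q_1 = (0.0000, -0.6882, -0.6882, 0.2294).
q_1·a_2 = 0.0000·(-3) + (-0.6882)·1 + (-0.6882)·4 + 0.2294·(-3) = -4.1295.
u_2 = a_2 + 4.1295·q_1 = (-3.0000, -1.8421, 1.1579, -2.0526).
‖u_2‖ = 4.2364, so q_2 = (-0.7081, -0.4348, 0.2733, -0.4845).
q_1·a_3 = 0.0000·(-4) + (-0.6882)·3 + (-0.6882)·(-3) + 0.2294·(-1) = -0.2294; q_2·a_3 = (-0.7081)·(-4) + (-0.4348)·3 + 0.2733·(-3) + (-0.4845)·(-1) = 1.1927.
u_3 = a_3 + 0.2294·q_1 − 1.1927·q_2 = (-3.1554, 3.3607, -3.4839, -0.3695).
‖u_3‖ = 5.7901, so q_3 = (-0.5450, 0.5804, -0.6017, -0.0638).
Qᵀb = (3.4412, -0.4224, 0.3961).
Back-substitute: x_3 = 0.3961/5.7901 = 0.0684.
x_2 = (-0.4224 − 1.1927·0.0684)/4.2364 = -0.1190.
x_1 = (3.4412 + 4.1295·(-0.1190) + 0.2294·0.0684)/4.3589 = 0.6804.

x = (0.6804, -0.1190, 0.0684)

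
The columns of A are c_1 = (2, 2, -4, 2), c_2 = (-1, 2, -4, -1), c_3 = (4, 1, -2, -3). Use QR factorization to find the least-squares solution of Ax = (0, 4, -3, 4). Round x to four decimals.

c_1 = (2, 2, -4, 2); ‖c_1‖ = 5.2915, so e_1 = (0.3780, 0.3780, -0.7559, 0.3780).
e_1·c_2 = 0.3780·(-1) + 0.3780·2 + (-0.7559)·(-4) + 0.3780·(-1) = 3.0237.
u_2 = c_2 − 3.0237·e_1 = (-2.1429, 0.8571, -1.7143, -2.1429).
‖u_2‖ = 3.5857, so e_2 = (-0.5976, 0.2390, -0.4781, -0.5976).
e_1·c_3 = 0.3780·4 + 0.3780·1 + (-0.7559)·(-2) + 0.3780·(-3) = 2.2678; e_2·c_3 = (-0.5976)·4 + 0.2390·1 + (-0.4781)·(-2) + (-0.5976)·(-3) = 0.5976.
u_3 = c_3 − 2.2678·e_1 − 0.5976·e_2 = (3.5000, 0.0000, 0.0000, -3.5000).
‖u_3‖ = 4.9497, so e_3 = (0.7071, 0.0000, 0.0000, -0.7071).
Qᵀb = (5.2915, 0.0000, -2.8284).
Back-substitute: x_3 = -2.8284/4.9497 = -0.5714.
x_2 = (0.0000 − 0.5976·(-0.5714))/3.5857 = 0.0952.
x_1 = (5.2915 − 3.0237·0.0952 − 2.2678·(-0.5714))/5.2915 = 1.1905.

x = (1.1905, 0.0952, -0.5714)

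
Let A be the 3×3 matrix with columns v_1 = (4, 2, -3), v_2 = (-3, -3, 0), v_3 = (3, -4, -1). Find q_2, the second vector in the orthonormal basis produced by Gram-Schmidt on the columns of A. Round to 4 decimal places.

v_1 = (4, 2, -3); ‖v_1‖ = 5.3852, so q_1 = (0.7428, 0.3714, -0.5571).
q_1·v_2 = 0.7428·(-3) + 0.3714·(-3) + (-0.5571)·0 = -3.3425.
u_2 = v_2 + 3.3425·q_1 = (-0.5172, -1.7586, -1.8621).
‖u_2‖ = 2.6130, so q_2 = (-0.1980, -0.6730, -0.7126).

q_2 = (-0.1980, -0.6730, -0.7126)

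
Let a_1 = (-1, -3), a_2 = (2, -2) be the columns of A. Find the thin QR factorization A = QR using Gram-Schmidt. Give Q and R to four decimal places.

Q = [[-0.3162, 0.9487], [-0.9487, -0.3162]], R = [[3.1623, 1.2649], [0.0000, 2.5298]]

a_1 = (-1, -3); ‖a_1‖ = 3.1623, so q_1 = (-0.3162, -0.9487).
q_1·a_2 = (-0.3162)·2 + (-0.9487)·(-2) = 1.2649.
u_2 = a_2 − 1.2649·q_1 = (2.4000, -0.8000).
‖u_2‖ = 2.5298, so q_2 = (0.9487, -0.3162).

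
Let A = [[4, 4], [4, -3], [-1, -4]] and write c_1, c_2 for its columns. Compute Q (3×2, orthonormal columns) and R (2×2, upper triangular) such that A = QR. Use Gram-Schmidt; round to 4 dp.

c_1 = (4, 4, -1); ‖c_1‖ = 5.7446, so e_1 = (0.6963, 0.6963, -0.1741).
e_1·c_2 = 0.6963·4 + 0.6963·(-3) + (-0.1741)·(-4) = 1.3926.
u_2 = c_2 − 1.3926·e_1 = (3.0303, -3.9697, -3.7576).
‖u_2‖ = 6.2498, so e_2 = (0.4849, -0.6352, -0.6012).

Q = [[0.6963, 0.4849], [0.6963, -0.6352], [-0.1741, -0.6012]], R = [[5.7446, 1.3926], [0.0000, 6.2498]]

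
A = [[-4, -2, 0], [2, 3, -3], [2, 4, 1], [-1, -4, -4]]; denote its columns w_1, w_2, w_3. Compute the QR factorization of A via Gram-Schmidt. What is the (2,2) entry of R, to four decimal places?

r_{22} = 4.2379

q_1 = w_1/‖w_1‖ = (-4, 2, 2, -1)/5.0000 = (-0.8000, 0.4000, 0.4000, -0.2000).
r_{12} = q_1·w_2 = 5.2000.
u_2 = w_2 − 5.2000·q_1 = (2.1600, 0.9200, 1.9200, -2.9600).
r_{22} = ‖u_2‖ = 4.2379.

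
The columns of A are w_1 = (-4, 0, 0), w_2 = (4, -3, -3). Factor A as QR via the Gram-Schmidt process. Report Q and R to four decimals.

q_1 = w_1/‖w_1‖ = (-4, 0, 0)/4.0000 = (-1.0000, 0.0000, 0.0000).
r_{12} = q_1·w_2 = -4.0000.
u_2 = w_2 + 4.0000·q_1 = (0.0000, -3.0000, -3.0000).
‖u_2‖ = 4.2426, so q_2 = (0.0000, -0.7071, -0.7071).

Q = [[-1.0000, 0.0000], [0.0000, -0.7071], [0.0000, -0.7071]], R = [[4.0000, -4.0000], [0.0000, 4.2426]]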